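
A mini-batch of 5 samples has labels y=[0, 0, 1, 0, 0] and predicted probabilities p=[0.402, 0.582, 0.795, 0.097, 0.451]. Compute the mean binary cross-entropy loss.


L[0] = -ln(1-0.402) = -ln(0.598) = 0.5142
L[1] = -ln(1-0.582) = -ln(0.418) = 0.8723
L[2] = -ln(0.795) = 0.2294
L[3] = -ln(1-0.097) = -ln(0.903) = 0.102
L[4] = -ln(1-0.451) = -ln(0.549) = 0.5997
mean = (0.5142 + 0.8723 + 0.2294 + 0.102 + 0.5997)/5 = 0.4635

0.4635


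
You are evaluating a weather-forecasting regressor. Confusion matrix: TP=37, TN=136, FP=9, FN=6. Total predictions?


Total = TP + TN + FP + FN
= 37 + 136 + 9 + 6
= 188
(Predicted positive: 46, predicted negative: 142)

188


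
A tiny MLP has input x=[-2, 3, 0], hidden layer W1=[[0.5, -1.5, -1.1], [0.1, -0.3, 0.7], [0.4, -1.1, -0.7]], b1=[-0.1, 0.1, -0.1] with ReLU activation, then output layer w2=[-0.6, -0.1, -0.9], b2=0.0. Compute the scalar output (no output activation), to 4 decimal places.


z1[0] = (0.5)·(-2) + (-1.5)·(3) + (-1.1)·(0) - 0.1 = -5.6
z1[1] = (0.1)·(-2) + (-0.3)·(3) + (0.7)·(0) + 0.1 = -1.0
z1[2] = (0.4)·(-2) + (-1.1)·(3) + (-0.7)·(0) - 0.1 = -4.2
h = ReLU(z1) = [0.0, 0.0, 0.0]
output = (-0.6)·(0.0) + (-0.1)·(0.0) + (-0.9)·(0.0) + 0.0 = 0.0

0.0


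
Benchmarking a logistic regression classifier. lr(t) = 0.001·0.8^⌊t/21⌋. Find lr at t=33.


n_drops = ⌊33/21⌋ = 1
lr = 0.001·0.8^1 = 0.001·0.8 = 0.0008

0.0008


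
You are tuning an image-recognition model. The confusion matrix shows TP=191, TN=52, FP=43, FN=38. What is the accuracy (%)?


Accuracy = (TP+TN)/(TP+TN+FP+FN)
= (191+52)/(324)
= 243/324 = 75.0%

75.0%


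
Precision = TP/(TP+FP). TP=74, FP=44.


Precision = TP/(TP+FP)
= 74/(74+44)
= 74/118 = 62.71%

62.71%


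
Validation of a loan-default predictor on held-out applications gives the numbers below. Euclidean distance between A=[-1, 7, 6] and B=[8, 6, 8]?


d = √((-1-8)² + (7-6)² + (6-8)²)
  = √(81 + 1 + 4)
  = √86 = 9.2736

9.2736


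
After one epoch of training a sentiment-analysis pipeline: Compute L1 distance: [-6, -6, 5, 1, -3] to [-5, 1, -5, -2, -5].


d = |-6+ 5| + |-6-1| + |5+ 5| + |1+ 2| + |-3+ 5|
  = 1 + 7 + 10 + 3 + 2
  = 23

23


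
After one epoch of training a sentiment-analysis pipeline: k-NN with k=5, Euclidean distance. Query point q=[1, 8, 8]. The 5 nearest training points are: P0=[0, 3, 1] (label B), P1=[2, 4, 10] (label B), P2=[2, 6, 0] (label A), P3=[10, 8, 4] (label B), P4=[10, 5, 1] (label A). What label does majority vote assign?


d(q,P0) = 8.6603  (label B)
d(q,P1) = 4.5826  (label B)
d(q,P2) = 8.3066  (label A)
d(q,P3) = 9.8489  (label B)
d(q,P4) = 11.7898  (label A)
Votes: A=2, B=3
Majority → B

B


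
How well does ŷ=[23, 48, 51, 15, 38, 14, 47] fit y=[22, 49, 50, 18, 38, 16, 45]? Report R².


ȳ = 34
SS_res = Σ(y-ŷ)² = 20
SS_tot = Σ(y-ȳ)² = 1342
R² = 1 - SS_res/SS_tot = 1 - 0.0149 = 0.9851

0.9851


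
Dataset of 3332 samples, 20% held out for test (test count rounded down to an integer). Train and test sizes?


Test = ⌊3332·20/100⌋ = 666
Train = 3332 - 666 = 2666

Train: 2666, Test: 666


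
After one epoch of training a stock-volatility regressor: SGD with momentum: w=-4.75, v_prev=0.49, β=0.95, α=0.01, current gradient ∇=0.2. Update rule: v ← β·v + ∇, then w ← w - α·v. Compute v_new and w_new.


v_new = 0.95·0.49 + 0.2 = 0.4655 + 0.2 = 0.6655
w_new = -4.75 - 0.01·0.6655 = -4.75 - 0.006655 = -4.756655

v_new=0.6655, w_new=-4.756655


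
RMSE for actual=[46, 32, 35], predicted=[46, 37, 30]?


MSE = 50/3 = 16.6667
RMSE = √(50/3) = 4.0825

4.0825


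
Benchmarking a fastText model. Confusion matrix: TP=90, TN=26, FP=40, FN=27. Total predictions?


Total = TP + TN + FP + FN
= 90 + 26 + 40 + 27
= 183
(Predicted positive: 130, predicted negative: 53)

183


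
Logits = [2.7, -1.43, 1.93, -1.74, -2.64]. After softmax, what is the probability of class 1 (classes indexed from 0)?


Exponentials: e^2.7=14.8797, e^-1.43=0.2393, e^1.93=6.8895, e^-1.74=0.1755, e^-2.64=0.0714
Sum = 22.2554
Softmax = [0.6686, 0.0108, 0.3096, 0.0079, 0.0032]
p[1] = 0.2393/22.2554 = 0.0108

0.0108


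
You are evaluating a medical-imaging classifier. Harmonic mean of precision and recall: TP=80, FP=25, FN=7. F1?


Precision = 80/105 = 0.7619
Recall = 80/87 = 0.9195
F1 = 2·P·R/(P+R) = 2·TP/(2·TP+FP+FN) = 160/(160+25+7) = 160/192 = 0.8333

0.8333


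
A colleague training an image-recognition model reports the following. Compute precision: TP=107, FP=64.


Precision = TP/(TP+FP)
= 107/(107+64)
= 107/171 = 62.57%

62.57%


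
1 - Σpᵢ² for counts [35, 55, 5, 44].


Probabilities: [35/139, 55/139, 5/139, 44/139] ≈ [0.2518, 0.3957, 0.036, 0.3165]
Σpᵢ² = (1225 + 3025 + 25 + 1936)/139² = 6211/19321
Gini = 1 - Σpᵢ² = 1 - 6211/19321 = 0.6785

0.6785


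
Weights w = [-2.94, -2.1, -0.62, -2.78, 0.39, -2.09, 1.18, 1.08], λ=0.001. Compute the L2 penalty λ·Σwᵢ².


‖w‖₂² = (-2.94)² + (-2.1)² + (-0.62)² + (-2.78)² + (0.39)² + (-2.09)² + (1.18)² + (1.08)²
     = 8.6436 + 4.41 + 0.3844 + 7.7284 + 0.1521 + 4.3681 + 1.3924 + 1.1664
     = 28.2454
λ·‖w‖₂² = 0.001·28.2454 = 0.028245

0.028245


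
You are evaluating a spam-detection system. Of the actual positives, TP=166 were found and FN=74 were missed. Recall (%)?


Recall = TP/(TP+FN)
= 166/(166+74)
= 166/240 = 69.17%

69.17%


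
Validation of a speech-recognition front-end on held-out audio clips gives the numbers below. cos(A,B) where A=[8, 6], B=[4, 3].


A·B = 8·4 + 6·3 = 50
‖A‖ = √100 = 10, ‖B‖ = √25 = 5
cos = 50/(√100·√25) = 50/√2500 = 1.0

1.0


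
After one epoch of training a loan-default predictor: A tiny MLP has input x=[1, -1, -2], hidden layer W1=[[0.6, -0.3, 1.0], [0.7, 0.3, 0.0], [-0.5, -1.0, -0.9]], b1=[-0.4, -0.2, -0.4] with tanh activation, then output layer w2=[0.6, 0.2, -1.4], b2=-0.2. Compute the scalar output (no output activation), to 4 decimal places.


z1[0] = (0.6)·(1) + (-0.3)·(-1) + (1.0)·(-2) - 0.4 = -1.5
z1[1] = (0.7)·(1) + (0.3)·(-1) + (0.0)·(-2) - 0.2 = 0.2
z1[2] = (-0.5)·(1) + (-1.0)·(-1) + (-0.9)·(-2) - 0.4 = 1.9
h = tanh(z1) = [-0.9051, 0.1974, 0.9562]
output = (0.6)·(-0.9051) + (0.2)·(0.1974) + (-1.4)·(0.9562) - 0.2 = -2.0423

-2.0423


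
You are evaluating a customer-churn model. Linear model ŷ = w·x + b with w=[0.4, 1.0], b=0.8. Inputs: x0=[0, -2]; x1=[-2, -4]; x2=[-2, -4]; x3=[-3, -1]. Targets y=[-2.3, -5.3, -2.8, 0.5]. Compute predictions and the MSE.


ŷ0 = (0.4)·(0) + (1.0)·(-2) + 0.8 = -1.2
ŷ1 = (0.4)·(-2) + (1.0)·(-4) + 0.8 = -4.0
ŷ2 = (0.4)·(-2) + (1.0)·(-4) + 0.8 = -4.0
ŷ3 = (0.4)·(-3) + (1.0)·(-1) + 0.8 = -1.4
errors² = [1.21, 1.69, 1.44, 3.61]
MSE = 7.9500/4 = 1.9875

1.9875


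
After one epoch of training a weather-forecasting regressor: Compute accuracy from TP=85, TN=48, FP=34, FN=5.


Accuracy = (TP+TN)/(TP+TN+FP+FN)
= (85+48)/(172)
= 133/172 = 77.33%

77.33%


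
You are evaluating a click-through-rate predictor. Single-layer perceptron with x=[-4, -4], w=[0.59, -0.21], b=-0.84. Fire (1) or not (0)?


z = (-4)·(0.59) + (-4)·(-0.21) - 0.84
  = -2.36
step(z) = 0 (z<0)

0


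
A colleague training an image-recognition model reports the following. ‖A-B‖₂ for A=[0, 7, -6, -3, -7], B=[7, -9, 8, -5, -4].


d = √((0-7)² + (7+ 9)² + (-6-8)² + (-3+ 5)² + (-7+ 4)²)
  = √(49 + 256 + 196 + 4 + 9)
  = √514 = 22.6716

22.6716


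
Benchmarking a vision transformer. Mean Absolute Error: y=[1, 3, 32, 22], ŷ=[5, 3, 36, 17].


Absolute errors: |1-5|=4, |3-3|=0, |32-36|=4, |22-17|=5
Sum = 13
MAE = 13/4 = 13/4

13/4


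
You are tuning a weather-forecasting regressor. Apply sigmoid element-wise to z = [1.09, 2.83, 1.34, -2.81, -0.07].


σ(1.09) = 1/(1+e^-1.09) = 0.7484
σ(2.83) = 1/(1+e^-2.83) = 0.9443
σ(1.34) = 1/(1+e^-1.34) = 0.7925
σ(-2.81) = 1/(1+e^2.81) = 0.0568
σ(-0.07) = 1/(1+e^0.07) = 0.4825
result = [0.7484, 0.9443, 0.7925, 0.0568, 0.4825]

[0.7484, 0.9443, 0.7925, 0.0568, 0.4825]


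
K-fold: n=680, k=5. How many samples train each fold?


Fold size = 680/5 = 136
Training per fold = 680 - 136 = 544

544


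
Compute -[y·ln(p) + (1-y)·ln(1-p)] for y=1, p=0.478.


BCE = -[y·ln(p) + (1-y)·ln(1-p)]
= -1·ln(0.478) - 0
= -ln(0.478) = 0.7381

0.7381


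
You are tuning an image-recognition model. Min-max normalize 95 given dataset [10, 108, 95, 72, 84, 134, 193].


min=10, max=193
(95-10)/(193-10) = 85/183 = 0.4645

0.4645


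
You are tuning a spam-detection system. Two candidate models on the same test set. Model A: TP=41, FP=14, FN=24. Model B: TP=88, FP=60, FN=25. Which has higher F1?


Model A: P=41/55=0.7455, R=41/65=0.6308, F1=2PR/(P+R)=2TP/(2TP+FP+FN)=82/120=0.6833
Model B: P=88/148=0.5946, R=88/113=0.7788, F1=2PR/(P+R)=2TP/(2TP+FP+FN)=176/261=0.6743
0.6833 > 0.6743 → Model A

Model A


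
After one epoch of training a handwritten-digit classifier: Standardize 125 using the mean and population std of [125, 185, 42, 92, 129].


μ = 114.6, σ = 47.0174
z = (125 - 114.6)/47.0174 = 0.2212

0.2212


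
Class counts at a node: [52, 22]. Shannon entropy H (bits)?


Probabilities: [52/74, 22/74] ≈ [0.7027, 0.2973]
H = -((52/74)·log₂(52/74) + (22/74)·log₂(22/74))
  = 0.878 bits

0.878 bits


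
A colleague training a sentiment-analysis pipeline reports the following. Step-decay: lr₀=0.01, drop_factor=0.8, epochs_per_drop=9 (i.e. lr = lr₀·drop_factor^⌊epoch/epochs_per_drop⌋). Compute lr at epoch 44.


n_drops = ⌊44/9⌋ = 4
lr = 0.01·0.8^4 = 0.01·0.4096 = 0.004096

0.004096


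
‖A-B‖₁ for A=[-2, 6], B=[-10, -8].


d = |-2+ 10| + |6+ 8|
  = 8 + 14
  = 22

22


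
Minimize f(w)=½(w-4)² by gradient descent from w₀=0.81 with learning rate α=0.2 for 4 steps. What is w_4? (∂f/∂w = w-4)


step 1: grad = 0.81-4 = -3.19; w = 0.81 - 0.2·(-3.19) = 1.448
step 2: grad = 1.448-4 = -2.552; w = 1.448 - 0.2·(-2.552) = 1.9584
step 3: grad = 1.9584-4 = -2.0416; w = 1.9584 - 0.2·(-2.0416) = 2.36672
step 4: grad = 2.36672-4 = -1.63328; w = 2.36672 - 0.2·(-1.63328) = 2.693376

2.693376


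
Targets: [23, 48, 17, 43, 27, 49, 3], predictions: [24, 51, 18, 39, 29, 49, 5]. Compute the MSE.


Squared errors: (23-24)²=1, (48-51)²=9, (17-18)²=1, (43-39)²=16, (27-29)²=4, (49-49)²=0, (3-5)²=4
Sum = 35
MSE = 35/7 = 5

5


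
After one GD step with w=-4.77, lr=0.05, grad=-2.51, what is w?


w_new = w - α·∇
= -4.77 - 0.05·-2.51
= -4.77 + 0.1255
= -4.6445

-4.6445


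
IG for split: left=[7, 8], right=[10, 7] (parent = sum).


Parent = [17, 15], H_parent = 0.9972
H_left = 0.9968 (n=15), H_right = 0.9774 (n=17)
H_children = (15/32)·0.9968 + (17/32)·0.9774 = 0.9865
IG = 0.9972 - 0.9865 = 0.0107

0.0107


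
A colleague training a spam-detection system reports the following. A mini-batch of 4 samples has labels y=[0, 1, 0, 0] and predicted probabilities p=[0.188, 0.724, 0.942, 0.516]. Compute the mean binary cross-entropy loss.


L[0] = -ln(1-0.188) = -ln(0.812) = 0.2083
L[1] = -ln(0.724) = 0.323
L[2] = -ln(1-0.942) = -ln(0.058) = 2.8473
L[3] = -ln(1-0.516) = -ln(0.484) = 0.7257
mean = (0.2083 + 0.323 + 2.8473 + 0.7257)/4 = 1.0261

1.0261


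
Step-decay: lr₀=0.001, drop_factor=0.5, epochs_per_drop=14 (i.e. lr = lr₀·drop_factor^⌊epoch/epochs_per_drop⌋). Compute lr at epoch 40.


n_drops = ⌊40/14⌋ = 2
lr = 0.001·0.5^2 = 0.001·0.25 = 0.00025

0.00025


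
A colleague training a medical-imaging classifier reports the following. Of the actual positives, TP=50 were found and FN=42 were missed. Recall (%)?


Recall = TP/(TP+FN)
= 50/(50+42)
= 50/92 = 54.35%

54.35%


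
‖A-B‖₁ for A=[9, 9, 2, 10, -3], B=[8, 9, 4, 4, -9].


d = |9-8| + |9-9| + |2-4| + |10-4| + |-3+ 9|
  = 1 + 0 + 2 + 6 + 6
  = 15

15


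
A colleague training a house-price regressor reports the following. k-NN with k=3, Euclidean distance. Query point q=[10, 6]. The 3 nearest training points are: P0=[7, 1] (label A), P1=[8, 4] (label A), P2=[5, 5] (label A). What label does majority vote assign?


d(q,P0) = 5.831  (label A)
d(q,P1) = 2.8284  (label A)
d(q,P2) = 5.099  (label A)
Votes: A=3, B=0
Majority → A

A


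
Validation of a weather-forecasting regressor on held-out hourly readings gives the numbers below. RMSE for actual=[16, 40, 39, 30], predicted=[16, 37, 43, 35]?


MSE = 50/4 = 12.5
RMSE = √(50/4) = 3.5355

3.5355


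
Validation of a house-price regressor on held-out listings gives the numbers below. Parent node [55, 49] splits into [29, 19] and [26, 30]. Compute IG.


Parent = [55, 49], H_parent = 0.9976
H_left = 0.9685 (n=48), H_right = 0.9963 (n=56)
H_children = (48/104)·0.9685 + (56/104)·0.9963 = 0.9835
IG = 0.9976 - 0.9835 = 0.0141

0.0141


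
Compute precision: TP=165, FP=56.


Precision = TP/(TP+FP)
= 165/(165+56)
= 165/221 = 74.66%

74.66%


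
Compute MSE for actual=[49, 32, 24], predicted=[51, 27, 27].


Squared errors: (49-51)²=4, (32-27)²=25, (24-27)²=9
Sum = 38
MSE = 38/3 = 38/3

38/3


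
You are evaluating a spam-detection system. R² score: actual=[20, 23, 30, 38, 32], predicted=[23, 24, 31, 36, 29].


ȳ = 28.6
SS_res = Σ(y-ŷ)² = 24
SS_tot = Σ(y-ȳ)² = 207.2
R² = 1 - SS_res/SS_tot = 1 - 0.1158 = 0.8842

0.8842


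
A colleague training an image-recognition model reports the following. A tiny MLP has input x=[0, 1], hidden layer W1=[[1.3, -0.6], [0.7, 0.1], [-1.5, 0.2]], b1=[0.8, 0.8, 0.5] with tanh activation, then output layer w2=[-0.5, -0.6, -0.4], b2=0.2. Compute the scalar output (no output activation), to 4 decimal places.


z1[0] = (1.3)·(0) + (-0.6)·(1) + 0.8 = 0.2
z1[1] = (0.7)·(0) + (0.1)·(1) + 0.8 = 0.9
z1[2] = (-1.5)·(0) + (0.2)·(1) + 0.5 = 0.7
h = tanh(z1) = [0.1974, 0.7163, 0.6044]
output = (-0.5)·(0.1974) + (-0.6)·(0.7163) + (-0.4)·(0.6044) + 0.2 = -0.5702

-0.5702


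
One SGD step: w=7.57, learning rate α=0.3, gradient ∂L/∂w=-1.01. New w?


w_new = w - α·∇
= 7.57 - 0.3·-1.01
= 7.57 + 0.303
= 7.873

7.873


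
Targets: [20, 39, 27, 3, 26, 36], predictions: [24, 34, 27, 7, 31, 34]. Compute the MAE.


Absolute errors: |20-24|=4, |39-34|=5, |27-27|=0, |3-7|=4, |26-31|=5, |36-34|=2
Sum = 20
MAE = 20/6 = 10/3

10/3


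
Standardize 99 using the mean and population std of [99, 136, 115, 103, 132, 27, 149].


μ = 108.7143, σ = 37.3276
z = (99 - 108.7143)/37.3276 = -0.2602

-0.2602


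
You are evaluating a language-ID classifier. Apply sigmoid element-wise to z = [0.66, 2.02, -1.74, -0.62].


σ(0.66) = 1/(1+e^-0.66) = 0.6593
σ(2.02) = 1/(1+e^-2.02) = 0.8829
σ(-1.74) = 1/(1+e^1.74) = 0.1493
σ(-0.62) = 1/(1+e^0.62) = 0.3498
result = [0.6593, 0.8829, 0.1493, 0.3498]

[0.6593, 0.8829, 0.1493, 0.3498]


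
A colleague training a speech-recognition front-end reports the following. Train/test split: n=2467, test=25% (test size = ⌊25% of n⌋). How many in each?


Test = ⌊2467·25/100⌋ = 616
Train = 2467 - 616 = 1851

Train: 1851, Test: 616


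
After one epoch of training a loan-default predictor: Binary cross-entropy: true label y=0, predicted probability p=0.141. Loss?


BCE = -[y·ln(p) + (1-y)·ln(1-p)]
= -0 - 1·ln(1-0.141)
= -ln(0.859) = 0.152

0.152


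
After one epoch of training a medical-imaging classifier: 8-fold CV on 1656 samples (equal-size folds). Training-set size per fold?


Fold size = 1656/8 = 207
Training per fold = 1656 - 207 = 1449

1449


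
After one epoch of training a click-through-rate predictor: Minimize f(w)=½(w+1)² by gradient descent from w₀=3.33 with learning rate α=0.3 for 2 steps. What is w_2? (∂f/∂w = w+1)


step 1: grad = 3.33+1 = 4.33; w = 3.33 - 0.3·(4.33) = 2.031
step 2: grad = 2.031+1 = 3.031; w = 2.031 - 0.3·(3.031) = 1.1217

1.1217


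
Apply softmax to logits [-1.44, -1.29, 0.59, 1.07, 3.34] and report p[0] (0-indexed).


Exponentials: e^-1.44=0.2369, e^-1.29=0.2753, e^0.59=1.804, e^1.07=2.9154, e^3.34=28.2191
Sum = 33.4507
Softmax = [0.0071, 0.0082, 0.0539, 0.0872, 0.8436]
p[0] = 0.2369/33.4507 = 0.0071

0.0071


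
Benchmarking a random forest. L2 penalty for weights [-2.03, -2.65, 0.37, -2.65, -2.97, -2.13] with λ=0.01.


‖w‖₂² = (-2.03)² + (-2.65)² + (0.37)² + (-2.65)² + (-2.97)² + (-2.13)²
     = 4.1209 + 7.0225 + 0.1369 + 7.0225 + 8.8209 + 4.5369
     = 31.6606
λ·‖w‖₂² = 0.01·31.6606 = 0.316606

0.316606


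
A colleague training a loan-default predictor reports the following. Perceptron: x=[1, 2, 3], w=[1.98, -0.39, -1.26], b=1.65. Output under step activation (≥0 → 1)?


z = (1)·(1.98) + (2)·(-0.39) + (3)·(-1.26) + 1.65
  = -0.93
step(z) = 0 (z<0)

0


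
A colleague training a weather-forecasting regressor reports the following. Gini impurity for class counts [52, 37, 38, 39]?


Probabilities: [52/166, 37/166, 38/166, 39/166] ≈ [0.3133, 0.2229, 0.2289, 0.2349]
Σpᵢ² = (2704 + 1369 + 1444 + 1521)/166² = 7038/27556
Gini = 1 - Σpᵢ² = 1 - 7038/27556 = 0.7446

0.7446


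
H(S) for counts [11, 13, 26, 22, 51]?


Probabilities: [11/123, 13/123, 26/123, 22/123, 51/123] ≈ [0.0894, 0.1057, 0.2114, 0.1789, 0.4146]
H = -((11/123)·log₂(11/123) + (13/123)·log₂(13/123) + (26/123)·log₂(26/123) + (22/123)·log₂(22/123) + (51/123)·log₂(51/123))
  = 2.0988 bits

2.0988 bits


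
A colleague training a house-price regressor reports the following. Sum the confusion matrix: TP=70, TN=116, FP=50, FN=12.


Total = TP + TN + FP + FN
= 70 + 116 + 50 + 12
= 248
(Predicted positive: 120, predicted negative: 128)

248


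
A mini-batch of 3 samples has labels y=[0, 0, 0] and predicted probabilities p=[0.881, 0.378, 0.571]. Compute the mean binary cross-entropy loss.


L[0] = -ln(1-0.881) = -ln(0.119) = 2.1286
L[1] = -ln(1-0.378) = -ln(0.622) = 0.4748
L[2] = -ln(1-0.571) = -ln(0.429) = 0.8463
mean = (2.1286 + 0.4748 + 0.8463)/3 = 1.1499

1.1499


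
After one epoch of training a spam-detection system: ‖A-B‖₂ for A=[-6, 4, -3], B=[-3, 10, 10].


d = √((-6+ 3)² + (4-10)² + (-3-10)²)
  = √(9 + 36 + 169)
  = √214 = 14.6287

14.6287


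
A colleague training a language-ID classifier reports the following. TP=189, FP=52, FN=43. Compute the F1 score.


Precision = 189/241 = 0.7842
Recall = 189/232 = 0.8147
F1 = 2·P·R/(P+R) = 2·TP/(2·TP+FP+FN) = 378/(378+52+43) = 378/473 = 0.7992

0.7992


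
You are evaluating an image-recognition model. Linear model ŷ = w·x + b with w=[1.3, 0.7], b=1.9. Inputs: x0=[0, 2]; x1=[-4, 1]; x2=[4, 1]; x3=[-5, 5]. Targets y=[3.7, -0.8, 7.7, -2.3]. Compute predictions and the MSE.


ŷ0 = (1.3)·(0) + (0.7)·(2) + 1.9 = 3.3
ŷ1 = (1.3)·(-4) + (0.7)·(1) + 1.9 = -2.6
ŷ2 = (1.3)·(4) + (0.7)·(1) + 1.9 = 7.8
ŷ3 = (1.3)·(-5) + (0.7)·(5) + 1.9 = -1.1
errors² = [0.16, 3.24, 0.01, 1.44]
MSE = 4.8500/4 = 1.2125

1.2125


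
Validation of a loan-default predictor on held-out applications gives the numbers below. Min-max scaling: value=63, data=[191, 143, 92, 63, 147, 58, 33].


min=33, max=191
(63-33)/(191-33) = 30/158 = 0.1899

0.1899


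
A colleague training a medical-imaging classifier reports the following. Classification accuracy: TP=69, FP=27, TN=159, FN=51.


Accuracy = (TP+TN)/(TP+TN+FP+FN)
= (69+159)/(306)
= 228/306 = 74.51%

74.51%


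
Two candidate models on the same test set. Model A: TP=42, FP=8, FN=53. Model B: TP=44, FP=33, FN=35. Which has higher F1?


Model A: P=42/50=0.84, R=42/95=0.4421, F1=2PR/(P+R)=2TP/(2TP+FP+FN)=84/145=0.5793
Model B: P=44/77=0.5714, R=44/79=0.557, F1=2PR/(P+R)=2TP/(2TP+FP+FN)=88/156=0.5641
0.5793 > 0.5641 → Model A

Model A


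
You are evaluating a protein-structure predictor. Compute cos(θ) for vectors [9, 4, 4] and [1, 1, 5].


A·B = 9·1 + 4·1 + 4·5 = 33
‖A‖ = √113 = 10.6301, ‖B‖ = √27 = 5.1962
cos = 33/(√113·√27) = 33/√3051 = 0.5974

0.5974


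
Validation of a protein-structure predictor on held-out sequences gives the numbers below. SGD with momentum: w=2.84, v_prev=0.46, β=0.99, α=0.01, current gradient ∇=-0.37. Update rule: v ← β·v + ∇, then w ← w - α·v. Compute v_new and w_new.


v_new = 0.99·0.46 - 0.37 = 0.4554 - 0.37 = 0.0854
w_new = 2.84 - 0.01·0.0854 = 2.84 - 0.000854 = 2.839146

v_new=0.0854, w_new=2.839146


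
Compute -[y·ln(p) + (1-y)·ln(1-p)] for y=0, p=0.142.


BCE = -[y·ln(p) + (1-y)·ln(1-p)]
= -0 - 1·ln(1-0.142)
= -ln(0.858) = 0.1532

0.1532


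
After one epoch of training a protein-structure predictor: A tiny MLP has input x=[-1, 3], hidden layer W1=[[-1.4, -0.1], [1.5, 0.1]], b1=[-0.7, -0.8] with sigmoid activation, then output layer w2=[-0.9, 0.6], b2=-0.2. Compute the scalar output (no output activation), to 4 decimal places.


z1[0] = (-1.4)·(-1) + (-0.1)·(3) - 0.7 = 0.4
z1[1] = (1.5)·(-1) + (0.1)·(3) - 0.8 = -2.0
h = sigmoid(z1) = [0.5987, 0.1192]
output = (-0.9)·(0.5987) + (0.6)·(0.1192) - 0.2 = -0.6673

-0.6673


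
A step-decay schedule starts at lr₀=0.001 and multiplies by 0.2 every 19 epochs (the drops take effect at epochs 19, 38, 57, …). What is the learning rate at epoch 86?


n_drops = ⌊86/19⌋ = 4
lr = 0.001·0.2^4 = 0.001·0.0016 = 0.0000016

0.0000016


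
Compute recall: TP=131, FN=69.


Recall = TP/(TP+FN)
= 131/(131+69)
= 131/200 = 65.5%

65.5%


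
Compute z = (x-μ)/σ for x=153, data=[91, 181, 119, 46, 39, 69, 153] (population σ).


μ = 99.7143, σ = 49.8704
z = (153 - 99.7143)/49.8704 = 1.0685

1.0685


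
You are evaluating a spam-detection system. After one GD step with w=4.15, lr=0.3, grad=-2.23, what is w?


w_new = w - α·∇
= 4.15 - 0.3·-2.23
= 4.15 + 0.669
= 4.819

4.819


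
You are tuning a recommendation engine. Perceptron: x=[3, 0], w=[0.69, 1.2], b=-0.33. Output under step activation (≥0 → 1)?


z = (3)·(0.69) + (0)·(1.2) - 0.33
  = 1.74
step(z) = 1 (z≥0)

1


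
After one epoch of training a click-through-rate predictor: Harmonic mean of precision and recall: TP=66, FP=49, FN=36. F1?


Precision = 66/115 = 0.5739
Recall = 66/102 = 0.6471
F1 = 2·P·R/(P+R) = 2·TP/(2·TP+FP+FN) = 132/(132+49+36) = 132/217 = 0.6083

0.6083


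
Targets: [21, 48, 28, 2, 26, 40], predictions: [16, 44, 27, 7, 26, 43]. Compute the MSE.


Squared errors: (21-16)²=25, (48-44)²=16, (28-27)²=1, (2-7)²=25, (26-26)²=0, (40-43)²=9
Sum = 76
MSE = 76/6 = 38/3

38/3


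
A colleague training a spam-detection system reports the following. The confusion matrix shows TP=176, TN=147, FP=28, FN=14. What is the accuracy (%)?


Accuracy = (TP+TN)/(TP+TN+FP+FN)
= (176+147)/(365)
= 323/365 = 88.49%

88.49%


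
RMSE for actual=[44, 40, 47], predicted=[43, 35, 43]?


MSE = 42/3 = 14
RMSE = √(42/3) = 3.7417

3.7417


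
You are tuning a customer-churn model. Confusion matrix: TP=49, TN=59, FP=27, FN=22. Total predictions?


Total = TP + TN + FP + FN
= 49 + 59 + 27 + 22
= 157
(Predicted positive: 76, predicted negative: 81)

157


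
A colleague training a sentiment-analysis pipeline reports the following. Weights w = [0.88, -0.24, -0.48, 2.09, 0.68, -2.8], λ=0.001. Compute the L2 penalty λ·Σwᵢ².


‖w‖₂² = (0.88)² + (-0.24)² + (-0.48)² + (2.09)² + (0.68)² + (-2.8)²
     = 0.7744 + 0.0576 + 0.2304 + 4.3681 + 0.4624 + 7.84
     = 13.7329
λ·‖w‖₂² = 0.001·13.7329 = 0.013733

0.013733


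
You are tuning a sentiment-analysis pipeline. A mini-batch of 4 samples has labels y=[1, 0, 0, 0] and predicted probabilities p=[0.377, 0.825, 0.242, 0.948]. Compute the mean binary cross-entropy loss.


L[0] = -ln(0.377) = 0.9755
L[1] = -ln(1-0.825) = -ln(0.175) = 1.743
L[2] = -ln(1-0.242) = -ln(0.758) = 0.2771
L[3] = -ln(1-0.948) = -ln(0.052) = 2.9565
mean = (0.9755 + 1.743 + 0.2771 + 2.9565)/4 = 1.488

1.488


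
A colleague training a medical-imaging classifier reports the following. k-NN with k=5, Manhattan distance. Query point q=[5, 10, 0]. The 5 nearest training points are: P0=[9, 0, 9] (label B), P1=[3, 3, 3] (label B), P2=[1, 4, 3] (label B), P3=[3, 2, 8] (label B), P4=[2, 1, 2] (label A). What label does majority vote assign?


d(q,P0) = 23  (label B)
d(q,P1) = 12  (label B)
d(q,P2) = 13  (label B)
d(q,P3) = 18  (label B)
d(q,P4) = 14  (label A)
Votes: A=1, B=4
Majority → B

B


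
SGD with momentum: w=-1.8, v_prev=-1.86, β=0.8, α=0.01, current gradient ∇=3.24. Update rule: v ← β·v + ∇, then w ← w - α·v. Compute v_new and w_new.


v_new = 0.8·-1.86 + 3.24 = -1.488 + 3.24 = 1.752
w_new = -1.8 - 0.01·1.752 = -1.8 - 0.01752 = -1.81752

v_new=1.752, w_new=-1.81752


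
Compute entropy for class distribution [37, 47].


Probabilities: [37/84, 47/84] ≈ [0.4405, 0.5595]
H = -((37/84)·log₂(37/84) + (47/84)·log₂(47/84))
  = 0.9898 bits

0.9898 bits


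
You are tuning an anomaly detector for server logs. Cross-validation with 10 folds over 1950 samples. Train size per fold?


Fold size = 1950/10 = 195
Training per fold = 1950 - 195 = 1755

1755


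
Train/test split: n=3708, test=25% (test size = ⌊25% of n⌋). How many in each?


Test = ⌊3708·25/100⌋ = 927
Train = 3708 - 927 = 2781

Train: 2781, Test: 927


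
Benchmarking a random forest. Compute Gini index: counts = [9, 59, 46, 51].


Probabilities: [9/165, 59/165, 46/165, 51/165] ≈ [0.0545, 0.3576, 0.2788, 0.3091]
Σpᵢ² = (81 + 3481 + 2116 + 2601)/165² = 8279/27225
Gini = 1 - Σpᵢ² = 1 - 8279/27225 = 0.6959

0.6959


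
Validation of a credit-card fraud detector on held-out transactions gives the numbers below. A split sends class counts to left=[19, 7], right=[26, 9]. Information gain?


Parent = [45, 16], H_parent = 0.8302
H_left = 0.8404 (n=26), H_right = 0.8224 (n=35)
H_children = (26/61)·0.8404 + (35/61)·0.8224 = 0.8301
IG = 0.8302 - 0.8301 = 0.0001

0.0001


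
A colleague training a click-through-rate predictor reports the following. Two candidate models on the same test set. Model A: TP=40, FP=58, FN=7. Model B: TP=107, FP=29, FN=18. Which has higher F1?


Model A: P=40/98=0.4082, R=40/47=0.8511, F1=2PR/(P+R)=2TP/(2TP+FP+FN)=80/145=0.5517
Model B: P=107/136=0.7868, R=107/125=0.856, F1=2PR/(P+R)=2TP/(2TP+FP+FN)=214/261=0.8199
0.5517 < 0.8199 → Model B

Model B


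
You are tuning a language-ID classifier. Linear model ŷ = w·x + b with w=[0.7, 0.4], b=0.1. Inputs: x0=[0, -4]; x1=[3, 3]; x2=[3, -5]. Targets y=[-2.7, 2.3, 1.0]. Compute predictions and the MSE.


ŷ0 = (0.7)·(0) + (0.4)·(-4) + 0.1 = -1.5
ŷ1 = (0.7)·(3) + (0.4)·(3) + 0.1 = 3.4
ŷ2 = (0.7)·(3) + (0.4)·(-5) + 0.1 = 0.2
errors² = [1.44, 1.21, 0.64]
MSE = 3.2900/3 = 1.0967

1.0967


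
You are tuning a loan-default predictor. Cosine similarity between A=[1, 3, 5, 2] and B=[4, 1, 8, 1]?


A·B = 1·4 + 3·1 + 5·8 + 2·1 = 49
‖A‖ = √39 = 6.245, ‖B‖ = √82 = 9.0554
cos = 49/(√39·√82) = 49/√3198 = 0.8665

0.8665


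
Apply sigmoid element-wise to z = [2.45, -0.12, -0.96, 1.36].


σ(2.45) = 1/(1+e^-2.45) = 0.9206
σ(-0.12) = 1/(1+e^0.12) = 0.47
σ(-0.96) = 1/(1+e^0.96) = 0.2769
σ(1.36) = 1/(1+e^-1.36) = 0.7958
result = [0.9206, 0.47, 0.2769, 0.7958]

[0.9206, 0.47, 0.2769, 0.7958]


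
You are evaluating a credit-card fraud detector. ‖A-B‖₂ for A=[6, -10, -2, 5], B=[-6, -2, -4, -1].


d = √((6+ 6)² + (-10+ 2)² + (-2+ 4)² + (5+ 1)²)
  = √(144 + 64 + 4 + 36)
  = √248 = 15.748

15.748


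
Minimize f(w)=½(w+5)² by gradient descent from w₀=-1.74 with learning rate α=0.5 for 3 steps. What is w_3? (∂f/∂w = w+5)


step 1: grad = -1.74+5 = 3.26; w = -1.74 - 0.5·(3.26) = -3.37
step 2: grad = -3.37+5 = 1.63; w = -3.37 - 0.5·(1.63) = -4.185
step 3: grad = -4.185+5 = 0.815; w = -4.185 - 0.5·(0.815) = -4.5925

-4.5925


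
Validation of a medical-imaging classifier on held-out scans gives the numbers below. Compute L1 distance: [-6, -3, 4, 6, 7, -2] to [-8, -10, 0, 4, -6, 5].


d = |-6+ 8| + |-3+ 10| + |4-0| + |6-4| + |7+ 6| + |-2-5|
  = 2 + 7 + 4 + 2 + 13 + 7
  = 35

35


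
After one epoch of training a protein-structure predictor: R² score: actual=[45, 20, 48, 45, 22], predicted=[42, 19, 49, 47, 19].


ȳ = 36
SS_res = Σ(y-ŷ)² = 24
SS_tot = Σ(y-ȳ)² = 758
R² = 1 - SS_res/SS_tot = 1 - 0.0317 = 0.9683

0.9683


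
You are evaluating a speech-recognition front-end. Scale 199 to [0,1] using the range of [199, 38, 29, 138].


min=29, max=199
(199-29)/(199-29) = 170/170 = 1.0

1.0


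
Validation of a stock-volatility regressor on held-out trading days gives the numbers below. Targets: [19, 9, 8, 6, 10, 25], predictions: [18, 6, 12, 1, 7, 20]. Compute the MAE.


Absolute errors: |19-18|=1, |9-6|=3, |8-12|=4, |6-1|=5, |10-7|=3, |25-20|=5
Sum = 21
MAE = 21/6 = 7/2

7/2


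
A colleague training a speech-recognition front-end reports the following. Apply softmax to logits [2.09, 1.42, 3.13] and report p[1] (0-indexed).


Exponentials: e^2.09=8.0849, e^1.42=4.1371, e^3.13=22.874
Sum = 35.096
Softmax = [0.2304, 0.1179, 0.6518]
p[1] = 4.1371/35.096 = 0.1179

0.1179


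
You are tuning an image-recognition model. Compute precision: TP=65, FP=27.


Precision = TP/(TP+FP)
= 65/(65+27)
= 65/92 = 70.65%

70.65%


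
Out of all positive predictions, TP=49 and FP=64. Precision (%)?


Precision = TP/(TP+FP)
= 49/(49+64)
= 49/113 = 43.36%

43.36%


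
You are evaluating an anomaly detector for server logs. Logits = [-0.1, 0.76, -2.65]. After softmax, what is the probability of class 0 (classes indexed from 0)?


Exponentials: e^-0.1=0.9048, e^0.76=2.1383, e^-2.65=0.0707
Sum = 3.1138
Softmax = [0.2906, 0.6867, 0.0227]
p[0] = 0.9048/3.1138 = 0.2906

0.2906


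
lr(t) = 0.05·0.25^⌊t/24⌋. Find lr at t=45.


n_drops = ⌊45/24⌋ = 1
lr = 0.05·0.25^1 = 0.05·0.25 = 0.0125

0.0125


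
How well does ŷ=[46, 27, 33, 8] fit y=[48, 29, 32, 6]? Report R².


ȳ = 28.75
SS_res = Σ(y-ŷ)² = 13
SS_tot = Σ(y-ȳ)² = 898.75
R² = 1 - SS_res/SS_tot = 1 - 0.0145 = 0.9855

0.9855


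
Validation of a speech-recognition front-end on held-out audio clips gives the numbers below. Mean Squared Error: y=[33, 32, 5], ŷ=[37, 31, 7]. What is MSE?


Squared errors: (33-37)²=16, (32-31)²=1, (5-7)²=4
Sum = 21
MSE = 21/3 = 7

7


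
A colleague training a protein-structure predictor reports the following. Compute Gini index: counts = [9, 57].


Probabilities: [9/66, 57/66] ≈ [0.1364, 0.8636]
Σpᵢ² = (81 + 3249)/66² = 3330/4356
Gini = 1 - Σpᵢ² = 1 - 3330/4356 = 0.2355

0.2355


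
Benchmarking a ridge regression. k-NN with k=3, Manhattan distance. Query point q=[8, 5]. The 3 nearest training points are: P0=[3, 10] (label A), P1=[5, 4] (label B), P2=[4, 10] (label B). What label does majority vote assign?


d(q,P0) = 10  (label A)
d(q,P1) = 4  (label B)
d(q,P2) = 9  (label B)
Votes: A=1, B=2
Majority → B

B


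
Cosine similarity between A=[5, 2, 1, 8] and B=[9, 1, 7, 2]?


A·B = 5·9 + 2·1 + 1·7 + 8·2 = 70
‖A‖ = √94 = 9.6954, ‖B‖ = √135 = 11.619
cos = 70/(√94·√135) = 70/√12690 = 0.6214

0.6214


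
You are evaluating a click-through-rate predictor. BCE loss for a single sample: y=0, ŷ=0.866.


BCE = -[y·ln(p) + (1-y)·ln(1-p)]
= -0 - 1·ln(1-0.866)
= -ln(0.134) = 2.0099

2.0099


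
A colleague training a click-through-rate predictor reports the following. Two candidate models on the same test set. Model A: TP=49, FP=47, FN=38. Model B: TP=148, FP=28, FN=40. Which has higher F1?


Model A: P=49/96=0.5104, R=49/87=0.5632, F1=2PR/(P+R)=2TP/(2TP+FP+FN)=98/183=0.5355
Model B: P=148/176=0.8409, R=148/188=0.7872, F1=2PR/(P+R)=2TP/(2TP+FP+FN)=296/364=0.8132
0.5355 < 0.8132 → Model B

Model B


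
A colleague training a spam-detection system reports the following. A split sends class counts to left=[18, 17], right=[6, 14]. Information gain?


Parent = [24, 31], H_parent = 0.9883
H_left = 0.9994 (n=35), H_right = 0.8813 (n=20)
H_children = (35/55)·0.9994 + (20/55)·0.8813 = 0.9565
IG = 0.9883 - 0.9565 = 0.0318

0.0318


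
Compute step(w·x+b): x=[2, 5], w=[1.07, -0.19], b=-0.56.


z = (2)·(1.07) + (5)·(-0.19) - 0.56
  = 0.63
step(z) = 1 (z≥0)

1


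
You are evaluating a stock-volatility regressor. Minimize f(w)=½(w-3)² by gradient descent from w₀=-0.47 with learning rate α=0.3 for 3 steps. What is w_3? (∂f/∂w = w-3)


step 1: grad = -0.47-3 = -3.47; w = -0.47 - 0.3·(-3.47) = 0.571
step 2: grad = 0.571-3 = -2.429; w = 0.571 - 0.3·(-2.429) = 1.2997
step 3: grad = 1.2997-3 = -1.7003; w = 1.2997 - 0.3·(-1.7003) = 1.80979

1.80979


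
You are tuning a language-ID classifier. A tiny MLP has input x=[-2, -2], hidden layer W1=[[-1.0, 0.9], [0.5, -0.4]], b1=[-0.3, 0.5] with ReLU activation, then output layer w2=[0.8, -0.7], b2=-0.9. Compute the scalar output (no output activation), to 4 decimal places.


z1[0] = (-1.0)·(-2) + (0.9)·(-2) - 0.3 = -0.1
z1[1] = (0.5)·(-2) + (-0.4)·(-2) + 0.5 = 0.3
h = ReLU(z1) = [0.0, 0.3]
output = (0.8)·(0.0) + (-0.7)·(0.3) - 0.9 = -1.11

-1.11


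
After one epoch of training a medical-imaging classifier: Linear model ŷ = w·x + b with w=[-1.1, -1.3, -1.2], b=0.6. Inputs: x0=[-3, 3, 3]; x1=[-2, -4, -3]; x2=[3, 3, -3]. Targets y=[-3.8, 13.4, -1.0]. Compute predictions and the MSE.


ŷ0 = (-1.1)·(-3) + (-1.3)·(3) + (-1.2)·(3) + 0.6 = -3.6
ŷ1 = (-1.1)·(-2) + (-1.3)·(-4) + (-1.2)·(-3) + 0.6 = 11.6
ŷ2 = (-1.1)·(3) + (-1.3)·(3) + (-1.2)·(-3) + 0.6 = -3.0
errors² = [0.04, 3.24, 4.0]
MSE = 7.2800/3 = 2.4267

2.4267


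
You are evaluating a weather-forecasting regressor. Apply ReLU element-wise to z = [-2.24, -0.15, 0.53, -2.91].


ReLU(-2.24) = max(0, -2.24) = 0.0
ReLU(-0.15) = max(0, -0.15) = 0.0
ReLU(0.53) = max(0, 0.53) = 0.53
ReLU(-2.91) = max(0, -2.91) = 0.0
result = [0.0, 0.0, 0.53, 0.0]

[0.0, 0.0, 0.53, 0.0]


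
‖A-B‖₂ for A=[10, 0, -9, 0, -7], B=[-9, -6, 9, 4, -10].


d = √((10+ 9)² + (0+ 6)² + (-9-9)² + (0-4)² + (-7+ 10)²)
  = √(361 + 36 + 324 + 16 + 9)
  = √746 = 27.313

27.313


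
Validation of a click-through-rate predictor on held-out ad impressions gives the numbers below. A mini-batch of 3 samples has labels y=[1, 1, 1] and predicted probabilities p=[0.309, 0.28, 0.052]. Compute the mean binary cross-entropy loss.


L[0] = -ln(0.309) = 1.1744
L[1] = -ln(0.28) = 1.273
L[2] = -ln(0.052) = 2.9565
mean = (1.1744 + 1.273 + 2.9565)/3 = 1.8013

1.8013


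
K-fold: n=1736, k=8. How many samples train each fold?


Fold size = 1736/8 = 217
Training per fold = 1736 - 217 = 1519

1519


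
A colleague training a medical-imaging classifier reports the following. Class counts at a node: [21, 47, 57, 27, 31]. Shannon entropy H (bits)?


Probabilities: [21/183, 47/183, 57/183, 27/183, 31/183] ≈ [0.1148, 0.2568, 0.3115, 0.1475, 0.1694]
H = -((21/183)·log₂(21/183) + (47/183)·log₂(47/183) + (57/183)·log₂(57/183) + (27/183)·log₂(27/183) + (31/183)·log₂(31/183))
  = 2.2275 bits

2.2275 bits


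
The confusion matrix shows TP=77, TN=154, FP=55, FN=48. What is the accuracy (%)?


Accuracy = (TP+TN)/(TP+TN+FP+FN)
= (77+154)/(334)
= 231/334 = 69.16%

69.16%


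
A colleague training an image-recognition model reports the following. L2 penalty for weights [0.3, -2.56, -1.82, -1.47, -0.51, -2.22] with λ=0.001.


‖w‖₂² = (0.3)² + (-2.56)² + (-1.82)² + (-1.47)² + (-0.51)² + (-2.22)²
     = 0.09 + 6.5536 + 3.3124 + 2.1609 + 0.2601 + 4.9284
     = 17.3054
λ·‖w‖₂² = 0.001·17.3054 = 0.017305

0.017305


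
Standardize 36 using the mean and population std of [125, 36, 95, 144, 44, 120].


μ = 94, σ = 40.8289
z = (36 - 94)/40.8289 = -1.4206

-1.4206


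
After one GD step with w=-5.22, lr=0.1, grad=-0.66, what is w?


w_new = w - α·∇
= -5.22 - 0.1·-0.66
= -5.22 + 0.066
= -5.154

-5.154


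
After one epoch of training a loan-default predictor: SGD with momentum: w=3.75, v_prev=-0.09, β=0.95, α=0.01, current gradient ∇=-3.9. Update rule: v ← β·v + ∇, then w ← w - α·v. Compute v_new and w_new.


v_new = 0.95·-0.09 - 3.9 = -0.0855 - 3.9 = -3.9855
w_new = 3.75 - 0.01·-3.9855 = 3.75 + 0.039855 = 3.789855

v_new=-3.9855, w_new=3.789855


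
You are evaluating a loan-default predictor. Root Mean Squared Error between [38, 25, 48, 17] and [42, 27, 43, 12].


MSE = 70/4 = 17.5
RMSE = √(70/4) = 4.1833

4.1833


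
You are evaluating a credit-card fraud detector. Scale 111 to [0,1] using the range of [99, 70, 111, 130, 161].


min=70, max=161
(111-70)/(161-70) = 41/91 = 0.4505

0.4505


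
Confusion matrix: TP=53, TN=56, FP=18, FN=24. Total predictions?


Total = TP + TN + FP + FN
= 53 + 56 + 18 + 24
= 151
(Predicted positive: 71, predicted negative: 80)

151


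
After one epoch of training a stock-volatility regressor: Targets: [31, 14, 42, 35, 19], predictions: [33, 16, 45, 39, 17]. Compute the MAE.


Absolute errors: |31-33|=2, |14-16|=2, |42-45|=3, |35-39|=4, |19-17|=2
Sum = 13
MAE = 13/5 = 13/5

13/5


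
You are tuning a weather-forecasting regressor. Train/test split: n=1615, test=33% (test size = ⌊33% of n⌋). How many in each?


Test = ⌊1615·33/100⌋ = 532
Train = 1615 - 532 = 1083

Train: 1083, Test: 532


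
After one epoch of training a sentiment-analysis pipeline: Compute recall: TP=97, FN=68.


Recall = TP/(TP+FN)
= 97/(97+68)
= 97/165 = 58.79%

58.79%


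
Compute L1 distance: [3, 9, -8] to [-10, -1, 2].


d = |3+ 10| + |9+ 1| + |-8-2|
  = 13 + 10 + 10
  = 33

33


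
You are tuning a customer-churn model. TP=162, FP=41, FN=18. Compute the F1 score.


Precision = 162/203 = 0.798
Recall = 162/180 = 0.9
F1 = 2·P·R/(P+R) = 2·TP/(2·TP+FP+FN) = 324/(324+41+18) = 324/383 = 0.846

0.846


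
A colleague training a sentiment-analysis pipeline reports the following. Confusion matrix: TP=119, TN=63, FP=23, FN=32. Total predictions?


Total = TP + TN + FP + FN
= 119 + 63 + 23 + 32
= 237
(Predicted positive: 142, predicted negative: 95)

237


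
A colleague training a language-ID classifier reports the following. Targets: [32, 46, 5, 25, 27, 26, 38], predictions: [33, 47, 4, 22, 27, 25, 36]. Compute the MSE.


Squared errors: (32-33)²=1, (46-47)²=1, (5-4)²=1, (25-22)²=9, (27-27)²=0, (26-25)²=1, (38-36)²=4
Sum = 17
MSE = 17/7 = 17/7

17/7


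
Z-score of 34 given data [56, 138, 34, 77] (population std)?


μ = 76.25, σ = 38.7581
z = (34 - 76.25)/38.7581 = -1.0901

-1.0901


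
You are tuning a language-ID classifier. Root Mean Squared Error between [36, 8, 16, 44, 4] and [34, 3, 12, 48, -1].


MSE = 86/5 = 17.2
RMSE = √(86/5) = 4.1473

4.1473


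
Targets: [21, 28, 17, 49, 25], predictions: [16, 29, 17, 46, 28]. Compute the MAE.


Absolute errors: |21-16|=5, |28-29|=1, |17-17|=0, |49-46|=3, |25-28|=3
Sum = 12
MAE = 12/5 = 12/5

12/5


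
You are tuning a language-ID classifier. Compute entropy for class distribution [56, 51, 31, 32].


Probabilities: [56/170, 51/170, 31/170, 32/170] ≈ [0.3294, 0.3, 0.1824, 0.1882]
H = -((56/170)·log₂(56/170) + (51/170)·log₂(51/170) + (31/170)·log₂(31/170) + (32/170)·log₂(32/170))
  = 1.9501 bits

1.9501 bits


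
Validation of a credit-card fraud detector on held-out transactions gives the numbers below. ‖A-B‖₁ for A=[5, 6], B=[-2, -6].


d = |5+ 2| + |6+ 6|
  = 7 + 12
  = 19

19


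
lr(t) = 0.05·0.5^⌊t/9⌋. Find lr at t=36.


n_drops = ⌊36/9⌋ = 4
lr = 0.05·0.5^4 = 0.05·0.0625 = 0.003125

0.003125


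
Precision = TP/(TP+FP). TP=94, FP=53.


Precision = TP/(TP+FP)
= 94/(94+53)
= 94/147 = 63.95%

63.95%


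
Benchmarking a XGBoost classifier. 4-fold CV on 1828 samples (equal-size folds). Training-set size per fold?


Fold size = 1828/4 = 457
Training per fold = 1828 - 457 = 1371

1371
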